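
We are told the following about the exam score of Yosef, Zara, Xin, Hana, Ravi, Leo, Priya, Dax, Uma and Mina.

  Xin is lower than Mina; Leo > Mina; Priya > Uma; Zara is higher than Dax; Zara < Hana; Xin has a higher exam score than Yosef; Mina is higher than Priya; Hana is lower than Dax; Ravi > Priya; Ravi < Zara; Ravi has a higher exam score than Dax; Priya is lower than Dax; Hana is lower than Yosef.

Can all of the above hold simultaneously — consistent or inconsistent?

Chaining the given relations yields Dax < Ravi < Zara < Hana, so Dax < Hana. But one relation states Hana < Dax. These cannot both hold.

inconsistent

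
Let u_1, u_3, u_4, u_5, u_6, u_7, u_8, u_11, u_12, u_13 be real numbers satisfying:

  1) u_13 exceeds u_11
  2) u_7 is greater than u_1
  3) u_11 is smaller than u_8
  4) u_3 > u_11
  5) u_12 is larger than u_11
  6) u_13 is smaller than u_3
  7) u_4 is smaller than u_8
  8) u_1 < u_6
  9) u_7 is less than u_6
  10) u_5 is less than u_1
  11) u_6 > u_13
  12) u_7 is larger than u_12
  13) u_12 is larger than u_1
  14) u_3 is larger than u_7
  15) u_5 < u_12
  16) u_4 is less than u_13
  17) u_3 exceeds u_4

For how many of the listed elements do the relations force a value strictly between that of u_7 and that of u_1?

1

Chaining upward from u_1 reaches: u_12, u_6, u_3.
Chaining downward from u_7 reaches: u_11, u_5, u_12.
Strictly between u_1 and u_7 are those in both lists: u_12 — 1 element.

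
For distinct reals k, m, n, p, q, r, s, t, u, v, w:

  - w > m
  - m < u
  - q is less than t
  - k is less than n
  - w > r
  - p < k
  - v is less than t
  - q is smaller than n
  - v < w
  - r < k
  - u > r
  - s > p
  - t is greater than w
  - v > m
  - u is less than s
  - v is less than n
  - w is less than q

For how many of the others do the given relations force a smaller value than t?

5

The elements the relations force below t are r, m, v, w, q — no chain reaches any other.
That is 5.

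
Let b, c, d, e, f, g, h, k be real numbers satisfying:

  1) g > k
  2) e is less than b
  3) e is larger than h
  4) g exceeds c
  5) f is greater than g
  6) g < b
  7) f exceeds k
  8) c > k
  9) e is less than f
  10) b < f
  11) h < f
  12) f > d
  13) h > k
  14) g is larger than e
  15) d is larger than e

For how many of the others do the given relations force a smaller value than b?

From b the given relations immediately reach e, g.
From those, k, h, c — 5 in total.
No other element is forced below b by the given relations, so the count is 5.

5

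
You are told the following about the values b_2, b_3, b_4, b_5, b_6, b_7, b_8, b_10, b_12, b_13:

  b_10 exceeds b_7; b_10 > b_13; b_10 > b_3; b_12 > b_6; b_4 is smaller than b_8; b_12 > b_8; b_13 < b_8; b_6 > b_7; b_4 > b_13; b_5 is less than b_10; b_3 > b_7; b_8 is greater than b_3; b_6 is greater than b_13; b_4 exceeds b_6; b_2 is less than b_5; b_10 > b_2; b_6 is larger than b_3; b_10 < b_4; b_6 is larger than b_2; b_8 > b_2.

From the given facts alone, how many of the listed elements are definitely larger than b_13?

From b_13 the given relations immediately reach b_10, b_6, b_4, b_8.
From those, b_12 — 5 in total.
Nothing else is reachable above b_13; 5 in all.

5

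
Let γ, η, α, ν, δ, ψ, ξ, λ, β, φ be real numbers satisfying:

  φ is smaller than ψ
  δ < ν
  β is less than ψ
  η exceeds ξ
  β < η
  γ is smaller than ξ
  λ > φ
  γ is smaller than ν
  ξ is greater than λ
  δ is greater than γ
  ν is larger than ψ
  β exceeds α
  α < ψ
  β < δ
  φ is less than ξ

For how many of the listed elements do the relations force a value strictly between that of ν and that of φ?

1

The relations place φ below ν. An element lies strictly between them when it is forced above φ and also forced below ν.
Above φ: {λ, ψ, ξ, η}. Below ν: {α, β, ψ, γ, δ}.
Intersection: {ψ} — 1.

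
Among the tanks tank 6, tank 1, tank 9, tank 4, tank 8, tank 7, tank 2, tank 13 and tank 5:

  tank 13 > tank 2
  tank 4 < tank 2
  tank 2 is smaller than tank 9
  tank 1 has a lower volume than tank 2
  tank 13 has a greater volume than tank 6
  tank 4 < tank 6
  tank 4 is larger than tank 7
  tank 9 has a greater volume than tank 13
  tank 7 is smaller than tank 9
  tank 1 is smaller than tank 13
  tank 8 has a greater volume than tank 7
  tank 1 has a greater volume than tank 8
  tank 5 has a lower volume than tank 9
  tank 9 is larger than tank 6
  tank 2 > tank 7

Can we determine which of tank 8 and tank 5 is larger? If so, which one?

Following every chain through tank 8: above tank 8 we get tank 1, tank 2, tank 13, tank 9; below tank 8 we get tank 7.
tank 5 is not reached, and no chain runs the other way from tank 5 to tank 8.
So the given relations leave the order of tank 8 and tank 5 undetermined.

undetermined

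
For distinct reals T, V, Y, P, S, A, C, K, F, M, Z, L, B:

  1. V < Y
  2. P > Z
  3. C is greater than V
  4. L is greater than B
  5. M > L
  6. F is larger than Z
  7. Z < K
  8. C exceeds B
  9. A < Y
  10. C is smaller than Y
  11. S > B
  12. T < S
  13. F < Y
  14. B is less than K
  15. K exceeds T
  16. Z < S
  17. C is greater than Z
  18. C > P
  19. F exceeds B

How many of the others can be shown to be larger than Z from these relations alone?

6

Directly above Z: P, F, K, S, C.
One step further: Y (6 so far).
Nothing else is reachable above Z; 6 in all.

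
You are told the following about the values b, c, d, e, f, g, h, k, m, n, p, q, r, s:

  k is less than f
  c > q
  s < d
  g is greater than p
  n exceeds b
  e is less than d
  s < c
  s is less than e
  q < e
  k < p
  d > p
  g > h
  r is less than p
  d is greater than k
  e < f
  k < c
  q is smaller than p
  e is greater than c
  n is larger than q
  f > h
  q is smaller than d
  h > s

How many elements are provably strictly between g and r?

Chaining upward from r reaches: p, d.
Chaining downward from g reaches: q, s, h, k, p.
Strictly between r and g are those in both lists: p — 1 element.

1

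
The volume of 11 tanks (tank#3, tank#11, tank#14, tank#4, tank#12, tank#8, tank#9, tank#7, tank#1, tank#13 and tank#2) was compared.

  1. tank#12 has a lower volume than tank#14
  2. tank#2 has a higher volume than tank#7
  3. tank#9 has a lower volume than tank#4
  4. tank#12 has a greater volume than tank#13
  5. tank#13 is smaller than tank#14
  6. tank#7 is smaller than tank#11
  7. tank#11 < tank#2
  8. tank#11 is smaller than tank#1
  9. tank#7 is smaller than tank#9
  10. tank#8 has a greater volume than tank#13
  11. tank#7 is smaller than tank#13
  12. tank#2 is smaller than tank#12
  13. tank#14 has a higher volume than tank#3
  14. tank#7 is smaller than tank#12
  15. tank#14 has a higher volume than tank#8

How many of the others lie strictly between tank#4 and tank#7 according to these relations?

1

Chaining upward from tank#7 reaches: tank#9, tank#11, tank#13, tank#8, tank#2, tank#12, tank#1, tank#14.
Chaining downward from tank#4 reaches: tank#9.
Strictly between tank#7 and tank#4 are those in both lists: tank#9 — 1 element.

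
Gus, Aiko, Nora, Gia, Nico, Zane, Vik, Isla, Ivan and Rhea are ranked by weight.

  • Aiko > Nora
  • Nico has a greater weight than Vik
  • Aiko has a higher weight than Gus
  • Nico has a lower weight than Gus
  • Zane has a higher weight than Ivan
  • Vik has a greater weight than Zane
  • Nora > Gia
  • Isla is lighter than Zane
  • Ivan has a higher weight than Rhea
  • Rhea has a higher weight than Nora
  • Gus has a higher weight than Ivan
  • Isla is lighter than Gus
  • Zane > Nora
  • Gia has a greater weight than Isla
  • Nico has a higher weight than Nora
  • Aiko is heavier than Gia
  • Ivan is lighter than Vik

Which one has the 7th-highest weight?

Rhea

The consecutive relations fix a unique order: Isla < Gia < Nora < Rhea < Ivan < Zane < Vik < Nico < Gus < Aiko.
The 7th largest is Rhea.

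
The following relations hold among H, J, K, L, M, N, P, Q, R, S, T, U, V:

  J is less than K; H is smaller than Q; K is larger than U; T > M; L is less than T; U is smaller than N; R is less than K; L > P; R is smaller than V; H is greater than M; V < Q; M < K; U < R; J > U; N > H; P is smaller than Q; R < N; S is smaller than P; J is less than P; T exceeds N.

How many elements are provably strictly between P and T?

1

Chaining upward from P reaches: L, Q.
Chaining downward from T reaches: U, M, R, H, N, S, J, L.
Strictly between P and T are those in both lists: L — 1 element.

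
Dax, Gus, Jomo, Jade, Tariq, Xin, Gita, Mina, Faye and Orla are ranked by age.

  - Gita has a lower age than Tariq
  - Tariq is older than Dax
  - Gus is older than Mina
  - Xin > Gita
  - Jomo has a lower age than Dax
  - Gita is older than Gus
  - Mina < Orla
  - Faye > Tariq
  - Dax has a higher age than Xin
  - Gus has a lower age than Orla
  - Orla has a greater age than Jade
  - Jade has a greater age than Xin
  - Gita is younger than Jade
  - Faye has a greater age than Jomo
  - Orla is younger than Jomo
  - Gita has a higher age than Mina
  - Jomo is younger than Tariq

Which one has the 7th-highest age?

Xin

Chaining the given pairs: Mina < Gus < Gita < Xin < Jade < Orla < Jomo < Dax < Tariq < Faye.
The 7th largest is Xin.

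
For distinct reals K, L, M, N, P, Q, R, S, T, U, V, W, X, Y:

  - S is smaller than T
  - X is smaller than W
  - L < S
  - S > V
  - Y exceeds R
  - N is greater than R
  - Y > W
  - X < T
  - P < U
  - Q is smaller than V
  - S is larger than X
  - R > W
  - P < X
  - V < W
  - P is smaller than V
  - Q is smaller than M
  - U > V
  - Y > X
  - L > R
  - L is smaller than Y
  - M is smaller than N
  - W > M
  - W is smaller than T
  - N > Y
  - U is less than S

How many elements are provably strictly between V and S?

The relations place V below S. An element lies strictly between them when it is forced above V and also forced below S.
Above V: {U, W, R, L, Y, N, T}. Below S: {P, Q, M, X, U, W, R, L}.
Intersection: {U, W, R, L} — 4.

4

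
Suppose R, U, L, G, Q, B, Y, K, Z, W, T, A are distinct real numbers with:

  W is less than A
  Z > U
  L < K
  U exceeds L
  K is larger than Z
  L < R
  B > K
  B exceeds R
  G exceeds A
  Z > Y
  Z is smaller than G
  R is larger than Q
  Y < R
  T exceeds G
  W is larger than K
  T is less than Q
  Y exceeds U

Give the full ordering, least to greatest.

L < U < Y < Z < K < W < A < G < T < Q < R < B

The consecutive links are each given: L < U; U < Y; Y < Z; Z < K; K < W; W < A; A < G; G < T; T < Q; Q < R; R < B.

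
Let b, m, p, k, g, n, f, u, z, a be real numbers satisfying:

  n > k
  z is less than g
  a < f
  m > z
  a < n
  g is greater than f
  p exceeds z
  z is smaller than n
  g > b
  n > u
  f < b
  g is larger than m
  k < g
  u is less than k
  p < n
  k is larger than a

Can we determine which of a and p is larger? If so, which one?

undetermined

Following every chain through a: above a we get f, k, b, n, g.
p is not reached, and no chain runs the other way from p to a.
So the given relations leave the order of a and p undetermined.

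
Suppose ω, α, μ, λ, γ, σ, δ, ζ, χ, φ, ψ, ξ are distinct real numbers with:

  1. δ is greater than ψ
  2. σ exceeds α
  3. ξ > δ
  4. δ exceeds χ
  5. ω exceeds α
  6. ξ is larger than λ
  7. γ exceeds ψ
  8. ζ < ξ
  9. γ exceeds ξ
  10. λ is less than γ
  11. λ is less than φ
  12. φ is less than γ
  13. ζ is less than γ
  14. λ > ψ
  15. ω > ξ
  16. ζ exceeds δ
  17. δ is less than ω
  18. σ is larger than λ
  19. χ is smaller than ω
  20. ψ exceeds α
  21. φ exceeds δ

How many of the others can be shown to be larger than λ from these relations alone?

5

The elements the relations force above λ are ξ, φ, ω, γ, σ — no chain reaches any other.
That is 5.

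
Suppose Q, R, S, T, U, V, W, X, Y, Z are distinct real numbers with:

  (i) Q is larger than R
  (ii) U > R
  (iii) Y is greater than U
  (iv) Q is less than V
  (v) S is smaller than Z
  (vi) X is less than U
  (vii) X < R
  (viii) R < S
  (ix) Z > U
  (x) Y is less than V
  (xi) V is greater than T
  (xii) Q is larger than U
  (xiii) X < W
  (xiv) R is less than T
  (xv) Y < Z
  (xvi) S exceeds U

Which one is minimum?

R is not least since X < R; U is not least since R < U; S is not least since R < S; T is not least since R < T; Q is not least since R < Q; Y is not least since U < Y; W is not least since X < W; V is not least since Q < V; Z is not least since U < Z.
Only X has nothing below it, so X is the minimum.

X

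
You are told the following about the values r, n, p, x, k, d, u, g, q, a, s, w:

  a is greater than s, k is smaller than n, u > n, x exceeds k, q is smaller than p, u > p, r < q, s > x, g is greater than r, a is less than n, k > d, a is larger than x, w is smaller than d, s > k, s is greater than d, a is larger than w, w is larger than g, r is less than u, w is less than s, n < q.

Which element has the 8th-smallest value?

Chaining the given pairs: r < g < w < d < k < x < s < a < n < q < p < u.
The 8th smallest is a.

a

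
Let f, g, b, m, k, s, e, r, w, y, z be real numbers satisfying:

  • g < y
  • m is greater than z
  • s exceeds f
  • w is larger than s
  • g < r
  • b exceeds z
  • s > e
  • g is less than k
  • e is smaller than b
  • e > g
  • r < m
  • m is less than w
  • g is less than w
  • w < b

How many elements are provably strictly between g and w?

Chaining upward from g reaches: y, k, r, m, e, s, b.
Chaining downward from w reaches: z, f, r, m, e, s.
Strictly between g and w are those in both lists: r, m, e, s — 4 elements.

4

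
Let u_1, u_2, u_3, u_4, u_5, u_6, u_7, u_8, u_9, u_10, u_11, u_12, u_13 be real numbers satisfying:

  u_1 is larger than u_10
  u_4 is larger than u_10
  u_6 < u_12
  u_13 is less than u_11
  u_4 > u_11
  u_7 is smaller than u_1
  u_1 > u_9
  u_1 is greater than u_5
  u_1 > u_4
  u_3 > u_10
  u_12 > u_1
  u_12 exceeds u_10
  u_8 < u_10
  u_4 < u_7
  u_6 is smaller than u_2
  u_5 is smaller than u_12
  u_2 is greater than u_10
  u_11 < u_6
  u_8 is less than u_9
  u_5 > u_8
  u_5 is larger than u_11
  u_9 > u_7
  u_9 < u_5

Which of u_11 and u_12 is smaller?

u_11

Chaining the given relations: u_11 < u_4 < u_7 < u_9 < u_5 < u_1 < u_12.
So u_11 < u_12; u_11 is the smaller of the two.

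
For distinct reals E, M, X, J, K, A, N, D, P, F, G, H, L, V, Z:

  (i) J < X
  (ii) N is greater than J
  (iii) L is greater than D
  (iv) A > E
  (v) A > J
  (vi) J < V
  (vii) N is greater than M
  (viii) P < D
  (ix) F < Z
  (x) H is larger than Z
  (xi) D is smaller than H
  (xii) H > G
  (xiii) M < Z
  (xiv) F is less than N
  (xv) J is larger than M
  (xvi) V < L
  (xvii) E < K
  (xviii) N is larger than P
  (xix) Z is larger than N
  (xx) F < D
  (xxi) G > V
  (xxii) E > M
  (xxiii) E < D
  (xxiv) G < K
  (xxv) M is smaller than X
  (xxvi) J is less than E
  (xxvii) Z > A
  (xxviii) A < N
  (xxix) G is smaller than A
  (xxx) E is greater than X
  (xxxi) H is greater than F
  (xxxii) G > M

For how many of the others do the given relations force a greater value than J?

Directly above J: V, X, E, A, N.
One step further: D, G, L, K, Z (10 so far).
One step further: H (11 so far).
Nothing else is reachable above J; 11 in all.

11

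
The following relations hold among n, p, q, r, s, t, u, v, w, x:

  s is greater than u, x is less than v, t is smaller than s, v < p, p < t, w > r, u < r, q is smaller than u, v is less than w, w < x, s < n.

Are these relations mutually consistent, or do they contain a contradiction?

inconsistent

We have v < w stated directly, yet also w < x < v by chaining the others — so w < v. Contradiction.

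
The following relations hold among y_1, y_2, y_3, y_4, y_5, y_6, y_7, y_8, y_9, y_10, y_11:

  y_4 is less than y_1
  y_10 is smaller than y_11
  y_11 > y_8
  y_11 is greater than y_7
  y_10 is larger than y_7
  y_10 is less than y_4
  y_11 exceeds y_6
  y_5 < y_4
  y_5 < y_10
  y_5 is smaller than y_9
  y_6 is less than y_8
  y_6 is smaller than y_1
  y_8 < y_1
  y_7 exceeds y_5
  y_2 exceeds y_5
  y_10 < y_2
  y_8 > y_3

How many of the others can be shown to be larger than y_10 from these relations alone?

4

The elements the relations force above y_10 are y_4, y_1, y_11, y_2 — no chain reaches any other.
That is 4.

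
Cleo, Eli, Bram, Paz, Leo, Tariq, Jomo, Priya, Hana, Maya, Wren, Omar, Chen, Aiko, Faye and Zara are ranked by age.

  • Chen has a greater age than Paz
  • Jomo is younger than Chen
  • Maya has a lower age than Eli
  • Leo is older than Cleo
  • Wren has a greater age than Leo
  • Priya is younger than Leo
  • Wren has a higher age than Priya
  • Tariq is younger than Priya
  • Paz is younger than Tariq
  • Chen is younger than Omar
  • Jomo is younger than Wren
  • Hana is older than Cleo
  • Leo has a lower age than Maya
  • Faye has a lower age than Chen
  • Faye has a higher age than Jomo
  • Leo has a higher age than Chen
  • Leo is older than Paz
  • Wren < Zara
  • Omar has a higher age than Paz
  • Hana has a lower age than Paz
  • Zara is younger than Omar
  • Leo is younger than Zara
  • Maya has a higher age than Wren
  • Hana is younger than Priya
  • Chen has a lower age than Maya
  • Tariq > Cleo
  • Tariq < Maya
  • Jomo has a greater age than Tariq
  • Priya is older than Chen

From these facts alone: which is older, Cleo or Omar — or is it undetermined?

Following the relations from Cleo: Cleo < Hana < Paz < Tariq < Jomo < Faye < Chen < Priya < Leo < Wren < Zara < Omar.
So Omar is older.

Omar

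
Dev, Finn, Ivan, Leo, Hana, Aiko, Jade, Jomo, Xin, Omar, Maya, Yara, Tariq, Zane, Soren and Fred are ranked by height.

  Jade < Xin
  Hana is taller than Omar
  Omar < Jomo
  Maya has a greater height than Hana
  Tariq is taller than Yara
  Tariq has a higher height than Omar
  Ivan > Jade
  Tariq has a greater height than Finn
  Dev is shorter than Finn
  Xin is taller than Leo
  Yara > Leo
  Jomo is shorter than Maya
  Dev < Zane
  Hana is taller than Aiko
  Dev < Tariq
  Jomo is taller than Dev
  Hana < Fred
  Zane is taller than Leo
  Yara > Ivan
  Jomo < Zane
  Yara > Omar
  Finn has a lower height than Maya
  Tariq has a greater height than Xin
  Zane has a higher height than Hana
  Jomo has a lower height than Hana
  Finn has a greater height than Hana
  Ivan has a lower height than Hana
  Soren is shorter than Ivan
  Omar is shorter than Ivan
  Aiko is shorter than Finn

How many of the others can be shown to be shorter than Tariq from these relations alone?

12

Directly below Tariq: Omar, Dev, Finn, Yara, Xin.
One step further: Leo, Jade, Ivan, Aiko, Hana (10 so far).
One step further: Jomo, Soren (12 so far).
No other element is forced below Tariq by the given relations, so the count is 12.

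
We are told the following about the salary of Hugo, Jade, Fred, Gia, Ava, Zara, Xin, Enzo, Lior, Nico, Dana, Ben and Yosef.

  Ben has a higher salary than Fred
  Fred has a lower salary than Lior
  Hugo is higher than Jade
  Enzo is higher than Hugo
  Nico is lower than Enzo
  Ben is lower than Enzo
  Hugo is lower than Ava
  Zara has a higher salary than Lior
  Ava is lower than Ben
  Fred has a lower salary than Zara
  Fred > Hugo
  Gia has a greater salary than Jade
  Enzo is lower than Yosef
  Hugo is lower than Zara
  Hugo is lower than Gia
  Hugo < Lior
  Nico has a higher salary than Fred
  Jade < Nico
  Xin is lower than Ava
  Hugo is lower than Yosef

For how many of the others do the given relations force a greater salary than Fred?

6

The elements the relations force above Fred are Lior, Zara, Nico, Ben, Enzo, Yosef — no chain reaches any other.
That is 6.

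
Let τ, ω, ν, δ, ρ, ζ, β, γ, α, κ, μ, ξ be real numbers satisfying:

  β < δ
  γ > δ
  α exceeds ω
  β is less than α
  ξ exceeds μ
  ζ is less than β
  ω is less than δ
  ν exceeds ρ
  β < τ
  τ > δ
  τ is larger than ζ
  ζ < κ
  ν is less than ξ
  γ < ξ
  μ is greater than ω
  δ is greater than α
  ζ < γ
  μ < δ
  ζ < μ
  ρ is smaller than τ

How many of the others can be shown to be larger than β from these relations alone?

5

The elements the relations force above β are α, δ, τ, γ, ξ — no chain reaches any other.
That is 5.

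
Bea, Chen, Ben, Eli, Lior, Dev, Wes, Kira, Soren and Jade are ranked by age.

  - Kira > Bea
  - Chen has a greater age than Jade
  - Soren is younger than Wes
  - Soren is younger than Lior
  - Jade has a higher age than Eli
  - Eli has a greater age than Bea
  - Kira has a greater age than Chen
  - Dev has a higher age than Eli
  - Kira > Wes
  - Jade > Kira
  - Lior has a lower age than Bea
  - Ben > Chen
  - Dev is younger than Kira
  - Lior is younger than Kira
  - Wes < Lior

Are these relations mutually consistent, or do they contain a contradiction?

We have Chen < Kira stated directly, yet also Kira < Jade < Chen by chaining the others — so Kira < Chen. Contradiction.

inconsistent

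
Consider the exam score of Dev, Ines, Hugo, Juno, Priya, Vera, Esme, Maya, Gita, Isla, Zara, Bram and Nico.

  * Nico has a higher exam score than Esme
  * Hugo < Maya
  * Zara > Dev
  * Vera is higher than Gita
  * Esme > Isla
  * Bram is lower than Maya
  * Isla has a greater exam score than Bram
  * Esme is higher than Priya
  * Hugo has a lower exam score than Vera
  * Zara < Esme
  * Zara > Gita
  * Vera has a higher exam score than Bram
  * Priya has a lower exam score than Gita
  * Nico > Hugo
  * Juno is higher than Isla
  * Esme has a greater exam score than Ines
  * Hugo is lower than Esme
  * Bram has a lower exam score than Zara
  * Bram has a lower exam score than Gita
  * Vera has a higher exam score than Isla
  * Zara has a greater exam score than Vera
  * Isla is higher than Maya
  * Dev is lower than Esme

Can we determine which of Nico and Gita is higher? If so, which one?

Gita < Vera and Vera < Zara give Gita < Zara.
With Zara < Esme: Gita < Vera < Zara < Esme.
Then Esme < Nico extends the chain to Nico.
So Nico is higher.

Nico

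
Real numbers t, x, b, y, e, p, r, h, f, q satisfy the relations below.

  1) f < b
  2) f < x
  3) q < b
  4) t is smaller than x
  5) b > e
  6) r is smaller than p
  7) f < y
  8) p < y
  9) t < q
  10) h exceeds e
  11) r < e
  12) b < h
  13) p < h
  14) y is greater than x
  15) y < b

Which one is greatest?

r is not greatest since r < p; f is not greatest since f < x; e is not greatest since e < h; t is not greatest since t < q; q is not greatest since q < b; x is not greatest since x < y; p is not greatest since p < y; y is not greatest since y < b; b is not greatest since b < h.
Only h has nothing above it, so h is the greatest.

h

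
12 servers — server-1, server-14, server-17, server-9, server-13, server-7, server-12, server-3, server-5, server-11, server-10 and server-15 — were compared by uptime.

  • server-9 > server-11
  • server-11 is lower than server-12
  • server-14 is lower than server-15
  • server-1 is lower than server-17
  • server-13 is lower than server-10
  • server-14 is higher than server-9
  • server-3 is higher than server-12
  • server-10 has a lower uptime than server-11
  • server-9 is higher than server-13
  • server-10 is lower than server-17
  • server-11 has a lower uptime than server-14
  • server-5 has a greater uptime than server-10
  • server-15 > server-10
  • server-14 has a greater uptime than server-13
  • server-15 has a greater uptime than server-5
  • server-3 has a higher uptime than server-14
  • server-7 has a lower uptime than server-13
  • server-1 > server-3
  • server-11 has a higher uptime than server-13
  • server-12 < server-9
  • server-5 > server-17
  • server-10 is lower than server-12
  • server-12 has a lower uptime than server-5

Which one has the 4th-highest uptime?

server-1

Piecing the relations together gives one ordering: server-7 < server-13 < server-10 < server-11 < server-12 < server-9 < server-14 < server-3 < server-1 < server-17 < server-5 < server-15.
The 4th largest is server-1.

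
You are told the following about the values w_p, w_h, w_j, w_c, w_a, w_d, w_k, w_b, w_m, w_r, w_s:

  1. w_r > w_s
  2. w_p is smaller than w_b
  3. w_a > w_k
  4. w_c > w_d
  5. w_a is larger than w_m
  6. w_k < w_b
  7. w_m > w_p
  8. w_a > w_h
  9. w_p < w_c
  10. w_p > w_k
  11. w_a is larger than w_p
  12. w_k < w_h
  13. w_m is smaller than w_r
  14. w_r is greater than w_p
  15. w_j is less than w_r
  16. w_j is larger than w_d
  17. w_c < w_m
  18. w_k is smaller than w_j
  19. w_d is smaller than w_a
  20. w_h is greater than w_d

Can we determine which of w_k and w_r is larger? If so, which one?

w_r

w_k < w_p and w_p < w_c give w_k < w_c.
With w_c < w_m: w_k < w_p < w_c < w_m.
Then w_m < w_r extends the chain to w_r.
So w_r is larger.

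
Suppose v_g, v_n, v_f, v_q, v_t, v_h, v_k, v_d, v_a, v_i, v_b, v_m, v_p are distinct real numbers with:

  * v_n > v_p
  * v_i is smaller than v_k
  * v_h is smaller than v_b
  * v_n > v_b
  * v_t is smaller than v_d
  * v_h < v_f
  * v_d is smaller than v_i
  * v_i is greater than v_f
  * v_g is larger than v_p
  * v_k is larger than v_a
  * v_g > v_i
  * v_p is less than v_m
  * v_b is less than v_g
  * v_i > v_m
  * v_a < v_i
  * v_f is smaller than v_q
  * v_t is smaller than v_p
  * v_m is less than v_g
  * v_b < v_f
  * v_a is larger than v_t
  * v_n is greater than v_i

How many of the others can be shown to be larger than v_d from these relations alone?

4

From v_d the given relations immediately reach v_i.
From those, v_g, v_n, v_k — 4 in total.
Nothing else is reachable above v_d; 4 in all.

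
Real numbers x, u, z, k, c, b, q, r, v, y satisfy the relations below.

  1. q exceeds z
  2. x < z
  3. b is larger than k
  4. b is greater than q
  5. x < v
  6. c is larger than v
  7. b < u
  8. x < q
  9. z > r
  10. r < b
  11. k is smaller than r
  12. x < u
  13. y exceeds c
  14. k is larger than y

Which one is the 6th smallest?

r

Chaining the given pairs: x < v < c < y < k < r < z < q < b < u.
The 6th smallest is r.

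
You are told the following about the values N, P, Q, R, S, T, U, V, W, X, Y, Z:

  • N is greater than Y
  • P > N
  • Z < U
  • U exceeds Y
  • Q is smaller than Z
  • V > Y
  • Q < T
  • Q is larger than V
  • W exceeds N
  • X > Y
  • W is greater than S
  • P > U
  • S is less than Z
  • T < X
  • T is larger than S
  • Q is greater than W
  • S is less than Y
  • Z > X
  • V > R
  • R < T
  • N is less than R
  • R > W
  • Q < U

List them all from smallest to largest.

Nothing is placed below S, so it is least; from there S < Y; Y < N; N < W; W < R; R < V; V < Q; Q < T; T < X; X < Z; Z < U; U < P, each given directly.

S < Y < N < W < R < V < Q < T < X < Z < U < P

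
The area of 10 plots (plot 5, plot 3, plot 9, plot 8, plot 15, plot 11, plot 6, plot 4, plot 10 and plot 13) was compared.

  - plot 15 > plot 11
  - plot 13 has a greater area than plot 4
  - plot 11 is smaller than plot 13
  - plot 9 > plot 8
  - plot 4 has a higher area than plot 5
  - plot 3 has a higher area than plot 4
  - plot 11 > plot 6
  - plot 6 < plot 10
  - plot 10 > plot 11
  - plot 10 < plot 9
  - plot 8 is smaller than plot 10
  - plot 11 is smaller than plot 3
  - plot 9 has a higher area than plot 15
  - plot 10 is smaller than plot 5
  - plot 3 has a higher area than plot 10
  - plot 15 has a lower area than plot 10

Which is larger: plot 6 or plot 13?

plot 6 < plot 11 and plot 11 < plot 15 give plot 6 < plot 15.
With plot 15 < plot 10: plot 6 < plot 11 < plot 15 < plot 10.
With plot 10 < plot 5: plot 6 < plot 11 < plot 15 < plot 10 < plot 5.
With plot 5 < plot 4: plot 6 < plot 11 < plot 15 < plot 10 < plot 5 < plot 4.
Then plot 4 < plot 13 extends the chain to plot 13.
So plot 6 < plot 13; plot 13 is the larger of the two.

plot 13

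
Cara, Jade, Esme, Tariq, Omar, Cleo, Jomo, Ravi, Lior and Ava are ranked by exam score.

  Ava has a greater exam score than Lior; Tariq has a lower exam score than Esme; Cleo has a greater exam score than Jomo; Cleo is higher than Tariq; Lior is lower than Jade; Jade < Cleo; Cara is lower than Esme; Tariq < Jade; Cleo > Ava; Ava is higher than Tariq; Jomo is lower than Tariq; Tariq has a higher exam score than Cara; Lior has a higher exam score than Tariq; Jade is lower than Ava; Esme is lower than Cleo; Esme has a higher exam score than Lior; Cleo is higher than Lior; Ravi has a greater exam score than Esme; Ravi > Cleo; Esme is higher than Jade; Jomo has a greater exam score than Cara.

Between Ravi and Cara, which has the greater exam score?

Ravi

Following the relations from Cara: Cara < Jomo < Tariq < Jade < Esme < Cleo < Ravi.
So Cara < Ravi; Ravi is the higher of the two.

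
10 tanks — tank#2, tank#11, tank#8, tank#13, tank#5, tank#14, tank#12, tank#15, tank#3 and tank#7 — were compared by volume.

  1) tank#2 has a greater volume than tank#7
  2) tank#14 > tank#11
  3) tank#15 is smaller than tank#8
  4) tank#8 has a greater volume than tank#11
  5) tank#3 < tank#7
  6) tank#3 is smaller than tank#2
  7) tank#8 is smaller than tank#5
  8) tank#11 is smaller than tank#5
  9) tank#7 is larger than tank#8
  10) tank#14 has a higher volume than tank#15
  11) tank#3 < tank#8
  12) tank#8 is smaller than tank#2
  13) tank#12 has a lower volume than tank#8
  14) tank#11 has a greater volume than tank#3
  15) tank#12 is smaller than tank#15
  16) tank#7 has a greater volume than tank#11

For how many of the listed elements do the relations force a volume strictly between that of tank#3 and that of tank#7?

2

The relations place tank#3 below tank#7. An element lies strictly between them when it is forced above tank#3 and also forced below tank#7.
Above tank#3: {tank#11, tank#8, tank#14, tank#2, tank#5}. Below tank#7: {tank#12, tank#11, tank#15, tank#8}.
Intersection: {tank#11, tank#8} — 2.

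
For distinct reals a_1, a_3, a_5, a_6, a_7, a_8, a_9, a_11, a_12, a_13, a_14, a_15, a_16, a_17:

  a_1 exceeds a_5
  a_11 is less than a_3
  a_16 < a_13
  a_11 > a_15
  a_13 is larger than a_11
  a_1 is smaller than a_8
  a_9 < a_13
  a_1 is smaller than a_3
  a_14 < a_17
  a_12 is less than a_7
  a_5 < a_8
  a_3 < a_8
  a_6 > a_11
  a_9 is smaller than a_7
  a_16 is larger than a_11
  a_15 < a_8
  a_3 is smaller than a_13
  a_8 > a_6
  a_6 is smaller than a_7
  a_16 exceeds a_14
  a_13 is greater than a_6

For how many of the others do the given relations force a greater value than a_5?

4

The elements the relations force above a_5 are a_1, a_3, a_13, a_8 — no chain reaches any other.
That is 4.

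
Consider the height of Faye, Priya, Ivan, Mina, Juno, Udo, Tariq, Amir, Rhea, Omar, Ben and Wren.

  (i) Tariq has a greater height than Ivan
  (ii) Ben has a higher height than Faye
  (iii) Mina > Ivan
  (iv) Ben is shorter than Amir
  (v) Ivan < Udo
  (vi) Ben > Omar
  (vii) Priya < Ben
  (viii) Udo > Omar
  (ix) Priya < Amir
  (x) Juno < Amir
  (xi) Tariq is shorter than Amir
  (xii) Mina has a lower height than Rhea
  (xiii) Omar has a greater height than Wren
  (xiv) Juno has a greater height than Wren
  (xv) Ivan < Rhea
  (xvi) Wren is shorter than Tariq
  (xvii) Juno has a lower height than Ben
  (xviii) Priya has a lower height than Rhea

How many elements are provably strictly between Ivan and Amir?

Chaining upward from Ivan reaches: Mina, Tariq, Rhea, Udo.
Chaining downward from Amir reaches: Wren, Faye, Tariq, Juno, Omar, Priya, Ben.
Strictly between Ivan and Amir are those in both lists: Tariq — 1 element.

1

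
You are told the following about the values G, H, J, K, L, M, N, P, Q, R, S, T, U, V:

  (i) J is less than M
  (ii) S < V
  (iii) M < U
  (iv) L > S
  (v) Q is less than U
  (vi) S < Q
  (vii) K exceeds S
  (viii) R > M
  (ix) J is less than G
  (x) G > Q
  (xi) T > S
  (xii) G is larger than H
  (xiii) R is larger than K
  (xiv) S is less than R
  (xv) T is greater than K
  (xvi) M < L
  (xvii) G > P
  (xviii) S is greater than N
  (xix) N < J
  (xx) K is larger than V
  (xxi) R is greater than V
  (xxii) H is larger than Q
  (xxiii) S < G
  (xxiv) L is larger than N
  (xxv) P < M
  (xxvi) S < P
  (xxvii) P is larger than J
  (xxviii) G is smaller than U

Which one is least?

S is not least since N < S; J is not least since N < J; Q is not least since S < Q; H is not least since Q < H; V is not least since S < V; P is not least since S < P; G is not least since Q < G; M is not least since J < M; L is not least since M < L; K is not least since V < K; R is not least since M < R; U is not least since M < U; T is not least since K < T.
Only N has nothing below it, so N is the least.

N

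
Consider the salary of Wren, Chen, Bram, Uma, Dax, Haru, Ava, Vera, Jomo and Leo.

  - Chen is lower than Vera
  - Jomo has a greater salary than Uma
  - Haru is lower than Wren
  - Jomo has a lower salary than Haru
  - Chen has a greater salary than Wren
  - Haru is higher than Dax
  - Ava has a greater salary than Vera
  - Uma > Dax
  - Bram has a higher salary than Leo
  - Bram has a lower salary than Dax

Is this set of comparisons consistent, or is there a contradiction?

Every relation is compatible with Leo < Bram < Dax < Uma < Jomo < Haru < Wren < Chen < Vera < Ava; the set is consistent.

consistent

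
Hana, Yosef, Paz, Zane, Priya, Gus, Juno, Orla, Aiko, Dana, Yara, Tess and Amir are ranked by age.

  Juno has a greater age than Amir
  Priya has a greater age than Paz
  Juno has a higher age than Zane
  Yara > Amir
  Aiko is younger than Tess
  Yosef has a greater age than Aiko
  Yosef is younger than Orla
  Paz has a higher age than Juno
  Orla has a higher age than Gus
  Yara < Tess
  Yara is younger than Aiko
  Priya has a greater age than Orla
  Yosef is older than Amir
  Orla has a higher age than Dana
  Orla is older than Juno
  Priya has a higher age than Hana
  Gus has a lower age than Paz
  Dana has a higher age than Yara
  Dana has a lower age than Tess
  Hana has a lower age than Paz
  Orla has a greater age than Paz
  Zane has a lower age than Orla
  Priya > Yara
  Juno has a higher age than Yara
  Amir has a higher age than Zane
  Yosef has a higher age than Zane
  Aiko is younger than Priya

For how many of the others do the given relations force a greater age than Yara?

Directly above Yara: Juno, Aiko, Dana, Tess, Priya.
One step further: Yosef, Paz, Orla (8 so far).
No other element is forced above Yara by the given relations, so the count is 8.

8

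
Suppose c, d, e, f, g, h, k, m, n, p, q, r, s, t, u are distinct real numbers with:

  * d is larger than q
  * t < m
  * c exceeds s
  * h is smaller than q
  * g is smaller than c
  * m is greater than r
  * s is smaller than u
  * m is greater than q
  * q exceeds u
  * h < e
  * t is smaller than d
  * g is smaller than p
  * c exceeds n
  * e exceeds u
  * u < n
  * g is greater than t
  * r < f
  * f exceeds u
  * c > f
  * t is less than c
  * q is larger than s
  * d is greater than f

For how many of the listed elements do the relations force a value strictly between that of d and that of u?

Chaining upward from u reaches: q, f, m, e, n, c.
Chaining downward from d reaches: s, r, h, q, f, t.
Strictly between u and d are those in both lists: q, f — 2 elements.

2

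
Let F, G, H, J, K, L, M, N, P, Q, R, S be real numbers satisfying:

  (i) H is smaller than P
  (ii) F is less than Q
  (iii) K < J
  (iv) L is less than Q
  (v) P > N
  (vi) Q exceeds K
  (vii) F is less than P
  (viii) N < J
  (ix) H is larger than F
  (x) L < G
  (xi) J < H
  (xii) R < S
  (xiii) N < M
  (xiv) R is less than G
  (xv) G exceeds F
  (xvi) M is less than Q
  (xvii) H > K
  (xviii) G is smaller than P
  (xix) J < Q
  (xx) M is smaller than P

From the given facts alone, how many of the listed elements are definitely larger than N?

From N the given relations immediately reach J, M, P.
From those, H, Q — 5 in total.
No other element is forced above N by the given relations, so the count is 5.

5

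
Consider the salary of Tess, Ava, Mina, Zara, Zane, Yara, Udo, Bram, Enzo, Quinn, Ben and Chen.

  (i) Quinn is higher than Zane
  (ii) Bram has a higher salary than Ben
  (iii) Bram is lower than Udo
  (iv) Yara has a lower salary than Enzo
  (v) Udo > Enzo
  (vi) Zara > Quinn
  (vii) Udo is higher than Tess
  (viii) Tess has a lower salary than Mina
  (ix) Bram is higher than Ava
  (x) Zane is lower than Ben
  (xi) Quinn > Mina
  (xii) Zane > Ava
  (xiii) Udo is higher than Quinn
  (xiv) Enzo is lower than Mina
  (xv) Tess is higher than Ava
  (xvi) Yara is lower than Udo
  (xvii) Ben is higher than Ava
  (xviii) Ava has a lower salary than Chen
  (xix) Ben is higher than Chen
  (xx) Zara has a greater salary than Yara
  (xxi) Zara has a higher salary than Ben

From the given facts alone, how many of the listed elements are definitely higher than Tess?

From Tess the given relations immediately reach Mina, Udo.
From those, Quinn — 3 in total.
From those, Zara — 4 in total.
No other element is forced above Tess by the given relations, so the count is 4.

4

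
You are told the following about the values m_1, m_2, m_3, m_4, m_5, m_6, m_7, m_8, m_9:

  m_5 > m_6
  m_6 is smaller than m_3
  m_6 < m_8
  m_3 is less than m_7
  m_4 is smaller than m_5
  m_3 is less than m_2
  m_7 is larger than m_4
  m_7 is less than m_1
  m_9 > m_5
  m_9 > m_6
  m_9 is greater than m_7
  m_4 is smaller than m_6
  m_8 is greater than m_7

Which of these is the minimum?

Chaining upward from m_4: directly above it, m_6, m_5, m_7; then m_3, m_9, m_8, m_1; then m_2.
That covers every other element, and nothing is given below m_4, so m_4 is the minimum.

m_4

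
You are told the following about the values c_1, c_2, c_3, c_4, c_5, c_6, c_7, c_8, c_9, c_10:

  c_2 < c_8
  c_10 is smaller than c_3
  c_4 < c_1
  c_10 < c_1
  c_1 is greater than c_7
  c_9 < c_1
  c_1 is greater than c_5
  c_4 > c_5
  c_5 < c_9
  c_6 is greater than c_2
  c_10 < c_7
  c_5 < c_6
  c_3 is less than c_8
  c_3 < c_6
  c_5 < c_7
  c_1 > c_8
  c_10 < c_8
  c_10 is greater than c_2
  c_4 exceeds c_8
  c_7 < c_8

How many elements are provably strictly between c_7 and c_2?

1

The relations place c_2 below c_7. An element lies strictly between them when it is forced above c_2 and also forced below c_7.
Above c_2: {c_10, c_3, c_6, c_8, c_4, c_1}. Below c_7: {c_5, c_10}.
Intersection: {c_10} — 1.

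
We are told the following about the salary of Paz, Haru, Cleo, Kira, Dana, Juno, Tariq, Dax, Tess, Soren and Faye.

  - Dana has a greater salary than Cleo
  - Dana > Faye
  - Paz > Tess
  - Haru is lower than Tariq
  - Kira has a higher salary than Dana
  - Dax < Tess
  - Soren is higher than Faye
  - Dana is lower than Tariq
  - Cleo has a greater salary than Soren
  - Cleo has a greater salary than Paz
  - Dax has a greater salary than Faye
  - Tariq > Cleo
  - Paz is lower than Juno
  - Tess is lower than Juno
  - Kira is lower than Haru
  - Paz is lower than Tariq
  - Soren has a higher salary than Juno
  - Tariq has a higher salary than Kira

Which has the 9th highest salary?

Chaining the given pairs: Faye < Dax < Tess < Paz < Juno < Soren < Cleo < Dana < Kira < Haru < Tariq.
Counting 9 from the largest end gives Tess.

Tess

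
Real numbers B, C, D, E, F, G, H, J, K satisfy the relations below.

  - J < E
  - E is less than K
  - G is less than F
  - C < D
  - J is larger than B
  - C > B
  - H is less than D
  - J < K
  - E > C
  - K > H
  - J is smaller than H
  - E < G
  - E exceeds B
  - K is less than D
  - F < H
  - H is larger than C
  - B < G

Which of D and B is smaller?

Link the given pairs in sequence: B < C; C < E; E < G; G < F; F < H; H < K; K < D.
Chaining these gives B < C < E < G < F < H < K < D.
So B < D; B is the smaller of the two.

B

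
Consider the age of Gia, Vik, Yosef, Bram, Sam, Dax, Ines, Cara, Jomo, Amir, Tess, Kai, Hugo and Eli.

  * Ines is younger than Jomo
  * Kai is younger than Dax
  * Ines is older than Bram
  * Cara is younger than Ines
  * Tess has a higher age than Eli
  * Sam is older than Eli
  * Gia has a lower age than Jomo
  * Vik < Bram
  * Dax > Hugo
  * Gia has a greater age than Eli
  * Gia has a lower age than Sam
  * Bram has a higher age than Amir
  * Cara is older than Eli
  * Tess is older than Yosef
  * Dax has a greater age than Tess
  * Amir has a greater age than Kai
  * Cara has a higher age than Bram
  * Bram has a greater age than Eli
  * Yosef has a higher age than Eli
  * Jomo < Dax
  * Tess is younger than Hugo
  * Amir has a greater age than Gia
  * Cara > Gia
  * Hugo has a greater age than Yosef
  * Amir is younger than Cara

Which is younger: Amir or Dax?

Amir

Amir < Bram and Bram < Cara give Amir < Cara.
Then Cara < Ines extends the chain to Ines.
With Ines < Jomo: Amir < Bram < Cara < Ines < Jomo.
Then Jomo < Dax extends the chain to Dax.
So Amir < Dax; Amir is the younger of the two.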